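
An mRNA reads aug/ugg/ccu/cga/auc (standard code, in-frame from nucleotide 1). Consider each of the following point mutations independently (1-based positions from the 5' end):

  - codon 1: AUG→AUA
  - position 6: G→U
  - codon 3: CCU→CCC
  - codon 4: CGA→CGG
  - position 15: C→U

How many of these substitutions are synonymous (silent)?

3

Codon 1: AUG (Met) → AUA (Ile) — missense.
Codon 2: UGG (Trp) → UGU (Cys) — missense.
Codon 3: CCU (Pro) → CCC (Pro) — synonymous.
Codon 4: CGA (Arg) → CGG (Arg) — synonymous.
Codon 5: AUC (Ile) → AUU (Ile) — synonymous.
Synonymous: 3 of 5.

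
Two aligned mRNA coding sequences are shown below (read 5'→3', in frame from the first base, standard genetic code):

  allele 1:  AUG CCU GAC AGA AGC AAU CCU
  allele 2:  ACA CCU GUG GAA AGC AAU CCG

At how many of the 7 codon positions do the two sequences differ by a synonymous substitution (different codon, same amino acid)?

1

Codon 1: AUG Met / ACA Thr — nonsynonymous.
Codon 2: CCU Pro / CCU Pro — identical.
Codon 3: GAC Asp / GUG Val — nonsynonymous.
Codon 4: AGA Arg / GAA Glu — nonsynonymous.
Codon 5: AGC Ser / AGC Ser — identical.
Codon 6: AAU Asn / AAU Asn — identical.
Codon 7: CCU Pro / CCG Pro — synonymous.
Synonymous differences: 1.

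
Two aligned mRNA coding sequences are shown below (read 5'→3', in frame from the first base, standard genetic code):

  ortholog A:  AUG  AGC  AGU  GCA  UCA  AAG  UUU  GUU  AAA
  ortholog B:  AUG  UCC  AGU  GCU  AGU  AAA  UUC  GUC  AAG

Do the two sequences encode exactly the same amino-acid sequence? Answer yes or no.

yes

Codon 1: AUG Met / AUG Met — identical.
Codon 2: AGC Ser / UCC Ser — synonymous.
Codon 3: AGU Ser / AGU Ser — identical.
Codon 4: GCA Ala / GCU Ala — synonymous.
Codon 5: UCA Ser / AGU Ser — synonymous.
Codon 6: AAG Lys / AAA Lys — synonymous.
Codon 7: UUU Phe / UUC Phe — synonymous.
Codon 8: GUU Val / GUC Val — synonymous.
Codon 9: AAA Lys / AAG Lys — synonymous.
Nonsynonymous differences: 0 → same protein.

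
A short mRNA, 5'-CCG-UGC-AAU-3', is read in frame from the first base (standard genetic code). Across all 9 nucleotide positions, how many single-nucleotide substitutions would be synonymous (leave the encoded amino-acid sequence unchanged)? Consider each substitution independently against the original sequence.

Codon 1 (CCG, Pro): 3 synonymous substitutions.
Codon 2 (UGC, Cys): 1 synonymous substitution.
Codon 3 (AAU, Asn): 1 synonymous substitution.
Total: 3 + 1 + 1 = 5.

5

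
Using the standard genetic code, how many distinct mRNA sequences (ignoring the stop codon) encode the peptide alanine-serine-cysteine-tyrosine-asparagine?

192

Ala: 4 codons.
Ser: 6 codons.
Cys: 2 codons.
Tyr: 2 codons.
Asn: 2 codons.
4 × 6 × 2 × 2 × 2 = 192.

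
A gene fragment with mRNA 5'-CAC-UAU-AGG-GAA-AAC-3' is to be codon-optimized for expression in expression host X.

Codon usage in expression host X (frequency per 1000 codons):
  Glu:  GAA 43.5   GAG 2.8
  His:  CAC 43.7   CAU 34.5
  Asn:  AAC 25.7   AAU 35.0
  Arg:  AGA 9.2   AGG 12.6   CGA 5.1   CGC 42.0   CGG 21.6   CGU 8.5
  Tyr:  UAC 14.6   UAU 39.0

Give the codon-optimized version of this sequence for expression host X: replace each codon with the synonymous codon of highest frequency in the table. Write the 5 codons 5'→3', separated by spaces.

Codon 1 (His): best is CAC at 43.7.
Codon 2 (Tyr): best is UAU at 39.0.
Codon 3 (Arg): best is CGC at 42.0.
Codon 4 (Glu): best is GAA at 43.5.
Codon 5 (Asn): best is AAU at 35.0.

CAC UAU CGC GAA AAU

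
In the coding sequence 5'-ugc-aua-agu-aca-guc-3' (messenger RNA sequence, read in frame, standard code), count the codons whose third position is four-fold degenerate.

Codon 1 UGC (Cys): third position 2-fold.
Codon 2 AUA (Ile): third position 3-fold.
Codon 3 AGU (Ser): third position 2-fold.
Codon 4 ACA (Thr): third position 4-fold.
Codon 5 GUC (Val): third position 4-fold.
Four-fold degenerate third positions: 2.

2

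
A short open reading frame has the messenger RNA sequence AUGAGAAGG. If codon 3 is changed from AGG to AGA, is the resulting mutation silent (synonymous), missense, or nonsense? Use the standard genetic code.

silent

Position 9 falls in codon 3: AGG → Arg.
After the substitution the codon is AGA → Arg.
Both encode Arg, so the change is synonymous.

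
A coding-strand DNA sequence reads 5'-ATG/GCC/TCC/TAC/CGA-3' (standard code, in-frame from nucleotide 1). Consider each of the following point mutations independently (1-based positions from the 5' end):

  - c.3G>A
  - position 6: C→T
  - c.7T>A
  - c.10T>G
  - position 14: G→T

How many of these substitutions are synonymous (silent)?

1

Codon 1: ATG (Met) → ATA (Ile) — missense.
Codon 2: GCC (Ala) → GCT (Ala) — synonymous.
Codon 3: TCC (Ser) → ACC (Thr) — missense.
Codon 4: TAC (Tyr) → GAC (Asp) — missense.
Codon 5: CGA (Arg) → CTA (Leu) — missense.
Synonymous: 1 of 5.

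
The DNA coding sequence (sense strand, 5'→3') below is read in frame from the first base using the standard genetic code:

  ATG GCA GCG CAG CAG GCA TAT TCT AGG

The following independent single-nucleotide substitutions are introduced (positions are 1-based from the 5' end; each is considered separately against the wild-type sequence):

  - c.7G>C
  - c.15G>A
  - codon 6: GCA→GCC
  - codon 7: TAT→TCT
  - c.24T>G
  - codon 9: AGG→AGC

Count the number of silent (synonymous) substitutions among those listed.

Codon 3: GCG (Ala) → CCG (Pro) — missense.
Codon 5: CAG (Gln) → CAA (Gln) — synonymous.
Codon 6: GCA (Ala) → GCC (Ala) — synonymous.
Codon 7: TAT (Tyr) → TCT (Ser) — missense.
Codon 8: TCT (Ser) → TCG (Ser) — synonymous.
Codon 9: AGG (Arg) → AGC (Ser) — missense.
Synonymous: 3 of 6.

3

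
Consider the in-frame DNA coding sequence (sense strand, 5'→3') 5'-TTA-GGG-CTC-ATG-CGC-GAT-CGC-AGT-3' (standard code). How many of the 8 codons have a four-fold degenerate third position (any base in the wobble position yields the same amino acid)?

4

Codon 1 TTA (Leu): third position 2-fold.
Codon 2 GGG (Gly): third position 4-fold.
Codon 3 CTC (Leu): third position 4-fold.
Codon 4 ATG (Met): third position 1-fold.
Codon 5 CGC (Arg): third position 4-fold.
Codon 6 GAT (Asp): third position 2-fold.
Codon 7 CGC (Arg): third position 4-fold.
Codon 8 AGT (Ser): third position 2-fold.
Four-fold degenerate third positions: 4.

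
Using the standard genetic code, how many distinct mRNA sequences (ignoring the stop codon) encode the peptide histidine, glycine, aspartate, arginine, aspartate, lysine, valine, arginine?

9216

His: 2 codons.
Gly: 4 codons.
Asp: 2 codons.
Arg: 6 codons.
Asp: 2 codons.
Lys: 2 codons.
Val: 4 codons.
Arg: 6 codons.
2 × 4 × 2 × 6 × 2 × 2 × 4 × 6 = 9216.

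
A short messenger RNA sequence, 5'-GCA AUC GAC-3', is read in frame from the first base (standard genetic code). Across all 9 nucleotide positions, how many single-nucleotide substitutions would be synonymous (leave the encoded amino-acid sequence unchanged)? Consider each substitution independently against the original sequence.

Codon 1 (GCA, Ala): 3 synonymous substitutions.
Codon 2 (AUC, Ile): 2 synonymous substitutions.
Codon 3 (GAC, Asp): 1 synonymous substitution.
Total: 3 + 2 + 1 = 6.

6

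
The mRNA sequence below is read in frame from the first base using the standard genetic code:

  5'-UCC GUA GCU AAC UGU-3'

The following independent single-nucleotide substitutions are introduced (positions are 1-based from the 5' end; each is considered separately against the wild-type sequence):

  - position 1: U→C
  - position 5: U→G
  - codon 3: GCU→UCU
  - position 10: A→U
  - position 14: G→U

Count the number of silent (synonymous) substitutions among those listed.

0

Codon 1: UCC (Ser) → CCC (Pro) — missense.
Codon 2: GUA (Val) → GGA (Gly) — missense.
Codon 3: GCU (Ala) → UCU (Ser) — missense.
Codon 4: AAC (Asn) → UAC (Tyr) — missense.
Codon 5: UGU (Cys) → UUU (Phe) — missense.
Synonymous: 0 of 5.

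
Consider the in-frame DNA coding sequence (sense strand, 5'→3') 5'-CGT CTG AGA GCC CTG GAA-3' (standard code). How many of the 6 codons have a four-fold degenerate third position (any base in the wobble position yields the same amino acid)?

4

Codon 1 CGT (Arg): third position 4-fold.
Codon 2 CTG (Leu): third position 4-fold.
Codon 3 AGA (Arg): third position 2-fold.
Codon 4 GCC (Ala): third position 4-fold.
Codon 5 CTG (Leu): third position 4-fold.
Codon 6 GAA (Glu): third position 2-fold.
Four-fold degenerate third positions: 4.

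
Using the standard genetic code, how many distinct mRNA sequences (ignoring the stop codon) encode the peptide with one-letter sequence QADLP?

384

Gln: 2 codons.
Ala: 4 codons.
Asp: 2 codons.
Leu: 6 codons.
Pro: 4 codons.
2 × 4 × 2 × 6 × 4 = 384.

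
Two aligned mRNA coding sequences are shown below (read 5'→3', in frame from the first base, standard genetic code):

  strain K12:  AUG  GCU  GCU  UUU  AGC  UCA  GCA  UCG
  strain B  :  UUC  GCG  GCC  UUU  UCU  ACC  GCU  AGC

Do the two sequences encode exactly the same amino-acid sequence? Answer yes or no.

no

Codon 1: AUG Met / UUC Phe — nonsynonymous.
Codon 2: GCU Ala / GCG Ala — synonymous.
Codon 3: GCU Ala / GCC Ala — synonymous.
Codon 4: UUU Phe / UUU Phe — identical.
Codon 5: AGC Ser / UCU Ser — synonymous.
Codon 6: UCA Ser / ACC Thr — nonsynonymous.
Codon 7: GCA Ala / GCU Ala — synonymous.
Codon 8: UCG Ser / AGC Ser — synonymous.
Nonsynonymous differences: 2 → different protein.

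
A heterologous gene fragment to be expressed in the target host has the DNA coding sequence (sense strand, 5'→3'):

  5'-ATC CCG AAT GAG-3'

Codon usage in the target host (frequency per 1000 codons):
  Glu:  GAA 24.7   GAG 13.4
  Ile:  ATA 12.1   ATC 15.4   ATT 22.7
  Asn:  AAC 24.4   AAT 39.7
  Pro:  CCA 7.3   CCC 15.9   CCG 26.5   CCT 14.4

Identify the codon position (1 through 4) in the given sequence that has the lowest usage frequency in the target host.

4

Codon 1 ATC (Ile): 15.4 per 1000.
Codon 2 CCG (Pro): 26.5 per 1000.
Codon 3 AAT (Asn): 39.7 per 1000.
Codon 4 GAG (Glu): 13.4 per 1000.
Lowest frequency is 13.4 at codon 4.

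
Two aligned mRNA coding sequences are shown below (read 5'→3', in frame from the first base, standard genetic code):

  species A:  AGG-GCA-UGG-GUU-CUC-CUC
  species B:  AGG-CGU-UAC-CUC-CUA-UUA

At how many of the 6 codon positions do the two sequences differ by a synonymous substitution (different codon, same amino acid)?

2

Codon 1: AGG Arg / AGG Arg — identical.
Codon 2: GCA Ala / CGU Arg — nonsynonymous.
Codon 3: UGG Trp / UAC Tyr — nonsynonymous.
Codon 4: GUU Val / CUC Leu — nonsynonymous.
Codon 5: CUC Leu / CUA Leu — synonymous.
Codon 6: CUC Leu / UUA Leu — synonymous.
Synonymous differences: 2.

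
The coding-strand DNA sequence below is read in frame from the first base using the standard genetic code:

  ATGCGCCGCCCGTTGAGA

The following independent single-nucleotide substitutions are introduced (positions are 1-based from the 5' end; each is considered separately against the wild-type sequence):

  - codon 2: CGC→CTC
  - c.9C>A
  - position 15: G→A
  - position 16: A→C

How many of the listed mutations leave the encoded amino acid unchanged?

Codon 2: CGC (Arg) → CTC (Leu) — missense.
Codon 3: CGC (Arg) → CGA (Arg) — synonymous.
Codon 5: TTG (Leu) → TTA (Leu) — synonymous.
Codon 6: AGA (Arg) → CGA (Arg) — synonymous.
Synonymous: 3 of 4.

3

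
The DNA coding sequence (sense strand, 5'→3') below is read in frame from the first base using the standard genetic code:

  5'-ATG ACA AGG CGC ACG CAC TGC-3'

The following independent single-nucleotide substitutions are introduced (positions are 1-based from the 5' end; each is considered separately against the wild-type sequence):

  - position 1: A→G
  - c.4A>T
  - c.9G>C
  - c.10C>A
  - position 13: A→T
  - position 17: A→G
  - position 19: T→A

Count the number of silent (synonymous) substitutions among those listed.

Codon 1: ATG (Met) → GTG (Val) — missense.
Codon 2: ACA (Thr) → TCA (Ser) — missense.
Codon 3: AGG (Arg) → AGC (Ser) — missense.
Codon 4: CGC (Arg) → AGC (Ser) — missense.
Codon 5: ACG (Thr) → TCG (Ser) — missense.
Codon 6: CAC (His) → CGC (Arg) — missense.
Codon 7: TGC (Cys) → AGC (Ser) — missense.
Synonymous: 0 of 7.

0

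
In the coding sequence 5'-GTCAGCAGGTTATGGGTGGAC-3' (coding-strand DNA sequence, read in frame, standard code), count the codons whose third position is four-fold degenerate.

Codon 1 GTC (Val): third position 4-fold.
Codon 2 AGC (Ser): third position 2-fold.
Codon 3 AGG (Arg): third position 2-fold.
Codon 4 TTA (Leu): third position 2-fold.
Codon 5 TGG (Trp): third position 1-fold.
Codon 6 GTG (Val): third position 4-fold.
Codon 7 GAC (Asp): third position 2-fold.
Four-fold degenerate third positions: 2.

2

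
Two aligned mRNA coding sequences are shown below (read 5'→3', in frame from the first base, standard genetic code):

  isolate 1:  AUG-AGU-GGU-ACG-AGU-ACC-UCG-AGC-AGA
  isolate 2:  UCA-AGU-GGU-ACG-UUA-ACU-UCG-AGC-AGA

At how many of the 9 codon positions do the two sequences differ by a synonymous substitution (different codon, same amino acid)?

Codon 1: AUG Met / UCA Ser — nonsynonymous.
Codon 2: AGU Ser / AGU Ser — identical.
Codon 3: GGU Gly / GGU Gly — identical.
Codon 4: ACG Thr / ACG Thr — identical.
Codon 5: AGU Ser / UUA Leu — nonsynonymous.
Codon 6: ACC Thr / ACU Thr — synonymous.
Codon 7: UCG Ser / UCG Ser — identical.
Codon 8: AGC Ser / AGC Ser — identical.
Codon 9: AGA Arg / AGA Arg — identical.
Synonymous differences: 1.

1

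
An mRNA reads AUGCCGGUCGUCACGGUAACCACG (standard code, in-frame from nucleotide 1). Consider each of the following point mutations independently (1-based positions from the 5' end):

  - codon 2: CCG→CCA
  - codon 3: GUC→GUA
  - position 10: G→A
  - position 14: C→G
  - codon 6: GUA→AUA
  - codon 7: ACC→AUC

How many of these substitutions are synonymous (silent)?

2

Codon 2: CCG (Pro) → CCA (Pro) — synonymous.
Codon 3: GUC (Val) → GUA (Val) — synonymous.
Codon 4: GUC (Val) → AUC (Ile) — missense.
Codon 5: ACG (Thr) → AGG (Arg) — missense.
Codon 6: GUA (Val) → AUA (Ile) — missense.
Codon 7: ACC (Thr) → AUC (Ile) — missense.
Synonymous: 2 of 6.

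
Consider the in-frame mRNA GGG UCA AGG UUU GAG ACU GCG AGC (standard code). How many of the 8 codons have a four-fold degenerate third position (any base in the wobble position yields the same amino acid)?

4

Codon 1 GGG (Gly): third position 4-fold.
Codon 2 UCA (Ser): third position 4-fold.
Codon 3 AGG (Arg): third position 2-fold.
Codon 4 UUU (Phe): third position 2-fold.
Codon 5 GAG (Glu): third position 2-fold.
Codon 6 ACU (Thr): third position 4-fold.
Codon 7 GCG (Ala): third position 4-fold.
Codon 8 AGC (Ser): third position 2-fold.
Four-fold degenerate third positions: 4.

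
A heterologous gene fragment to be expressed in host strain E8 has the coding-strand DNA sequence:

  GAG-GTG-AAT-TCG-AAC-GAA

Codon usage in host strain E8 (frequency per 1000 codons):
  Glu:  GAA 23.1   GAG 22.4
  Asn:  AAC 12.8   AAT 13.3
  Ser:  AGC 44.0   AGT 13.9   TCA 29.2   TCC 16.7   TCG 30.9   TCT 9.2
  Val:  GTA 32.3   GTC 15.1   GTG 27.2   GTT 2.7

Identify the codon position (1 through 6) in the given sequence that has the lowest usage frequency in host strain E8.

Codon 1 GAG (Glu): 22.4 per 1000.
Codon 2 GTG (Val): 27.2 per 1000.
Codon 3 AAT (Asn): 13.3 per 1000.
Codon 4 TCG (Ser): 30.9 per 1000.
Codon 5 AAC (Asn): 12.8 per 1000.
Codon 6 GAA (Glu): 23.1 per 1000.
Lowest frequency is 12.8 at codon 5.

5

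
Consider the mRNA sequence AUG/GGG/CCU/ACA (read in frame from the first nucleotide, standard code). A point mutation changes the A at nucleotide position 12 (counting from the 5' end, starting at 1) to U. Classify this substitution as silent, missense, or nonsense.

Position 12 falls in codon 4: ACA → Thr.
After the substitution the codon is ACU → Thr.
Both encode Thr, so the change is synonymous.

silent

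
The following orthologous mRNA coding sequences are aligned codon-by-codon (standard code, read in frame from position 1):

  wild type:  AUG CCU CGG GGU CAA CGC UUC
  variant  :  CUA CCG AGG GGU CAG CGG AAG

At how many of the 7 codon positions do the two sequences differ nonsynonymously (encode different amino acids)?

2

Codon 1: AUG Met / CUA Leu — nonsynonymous.
Codon 2: CCU Pro / CCG Pro — synonymous.
Codon 3: CGG Arg / AGG Arg — synonymous.
Codon 4: GGU Gly / GGU Gly — identical.
Codon 5: CAA Gln / CAG Gln — synonymous.
Codon 6: CGC Arg / CGG Arg — synonymous.
Codon 7: UUC Phe / AAG Lys — nonsynonymous.
Nonsynonymous differences: 2.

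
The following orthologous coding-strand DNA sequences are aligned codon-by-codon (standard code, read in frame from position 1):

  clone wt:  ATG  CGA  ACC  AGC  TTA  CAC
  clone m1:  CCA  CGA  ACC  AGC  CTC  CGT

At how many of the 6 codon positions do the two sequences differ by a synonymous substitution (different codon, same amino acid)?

1

Codon 1: ATG Met / CCA Pro — nonsynonymous.
Codon 2: CGA Arg / CGA Arg — identical.
Codon 3: ACC Thr / ACC Thr — identical.
Codon 4: AGC Ser / AGC Ser — identical.
Codon 5: TTA Leu / CTC Leu — synonymous.
Codon 6: CAC His / CGT Arg — nonsynonymous.
Synonymous differences: 1.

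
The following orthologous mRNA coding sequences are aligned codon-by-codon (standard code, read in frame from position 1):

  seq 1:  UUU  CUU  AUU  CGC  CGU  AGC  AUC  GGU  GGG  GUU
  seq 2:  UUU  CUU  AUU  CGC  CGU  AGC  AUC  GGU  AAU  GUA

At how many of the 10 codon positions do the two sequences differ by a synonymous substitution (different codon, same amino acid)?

1

Codon 1: UUU Phe / UUU Phe — identical.
Codon 2: CUU Leu / CUU Leu — identical.
Codon 3: AUU Ile / AUU Ile — identical.
Codon 4: CGC Arg / CGC Arg — identical.
Codon 5: CGU Arg / CGU Arg — identical.
Codon 6: AGC Ser / AGC Ser — identical.
Codon 7: AUC Ile / AUC Ile — identical.
Codon 8: GGU Gly / GGU Gly — identical.
Codon 9: GGG Gly / AAU Asn — nonsynonymous.
Codon 10: GUU Val / GUA Val — synonymous.
Synonymous differences: 1.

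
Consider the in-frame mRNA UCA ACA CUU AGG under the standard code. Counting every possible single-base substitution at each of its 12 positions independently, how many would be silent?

11

Codon 1 (UCA, Ser): 3 synonymous substitutions.
Codon 2 (ACA, Thr): 3 synonymous substitutions.
Codon 3 (CUU, Leu): 3 synonymous substitutions.
Codon 4 (AGG, Arg): 2 synonymous substitutions.
Total: 3 + 3 + 3 + 2 = 11.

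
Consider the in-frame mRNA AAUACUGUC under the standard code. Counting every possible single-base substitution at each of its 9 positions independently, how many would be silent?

Codon 1 (AAU, Asn): 1 synonymous substitution.
Codon 2 (ACU, Thr): 3 synonymous substitutions.
Codon 3 (GUC, Val): 3 synonymous substitutions.
Total: 1 + 3 + 3 = 7.

7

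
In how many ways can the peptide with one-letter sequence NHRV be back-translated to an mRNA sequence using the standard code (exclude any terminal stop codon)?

96

Asn: 2 codons.
His: 2 codons.
Arg: 6 codons.
Val: 4 codons.
2 × 2 × 6 × 4 = 96.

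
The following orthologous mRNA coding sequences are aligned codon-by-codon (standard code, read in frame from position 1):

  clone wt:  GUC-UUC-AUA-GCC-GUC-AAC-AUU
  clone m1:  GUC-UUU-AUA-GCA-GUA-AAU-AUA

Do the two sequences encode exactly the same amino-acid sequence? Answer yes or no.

yes

Codon 1: GUC Val / GUC Val — identical.
Codon 2: UUC Phe / UUU Phe — synonymous.
Codon 3: AUA Ile / AUA Ile — identical.
Codon 4: GCC Ala / GCA Ala — synonymous.
Codon 5: GUC Val / GUA Val — synonymous.
Codon 6: AAC Asn / AAU Asn — synonymous.
Codon 7: AUU Ile / AUA Ile — synonymous.
Nonsynonymous differences: 0 → same protein.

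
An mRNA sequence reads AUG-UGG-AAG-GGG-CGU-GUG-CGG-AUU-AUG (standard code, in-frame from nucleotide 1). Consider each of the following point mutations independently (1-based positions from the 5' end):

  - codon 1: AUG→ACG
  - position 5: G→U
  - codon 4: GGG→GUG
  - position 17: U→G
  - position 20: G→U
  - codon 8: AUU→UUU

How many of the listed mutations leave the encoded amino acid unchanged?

Codon 1: AUG (Met) → ACG (Thr) — missense.
Codon 2: UGG (Trp) → UUG (Leu) — missense.
Codon 4: GGG (Gly) → GUG (Val) — missense.
Codon 6: GUG (Val) → GGG (Gly) — missense.
Codon 7: CGG (Arg) → CUG (Leu) — missense.
Codon 8: AUU (Ile) → UUU (Phe) — missense.
Synonymous: 0 of 6.

0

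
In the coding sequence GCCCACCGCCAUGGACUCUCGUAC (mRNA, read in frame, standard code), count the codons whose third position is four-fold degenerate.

5

Codon 1 GCC (Ala): third position 4-fold.
Codon 2 CAC (His): third position 2-fold.
Codon 3 CGC (Arg): third position 4-fold.
Codon 4 CAU (His): third position 2-fold.
Codon 5 GGA (Gly): third position 4-fold.
Codon 6 CUC (Leu): third position 4-fold.
Codon 7 UCG (Ser): third position 4-fold.
Codon 8 UAC (Tyr): third position 2-fold.
Four-fold degenerate third positions: 5.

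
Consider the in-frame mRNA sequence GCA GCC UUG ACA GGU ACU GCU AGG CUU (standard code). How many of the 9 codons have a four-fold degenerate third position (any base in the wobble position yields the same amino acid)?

Codon 1 GCA (Ala): third position 4-fold.
Codon 2 GCC (Ala): third position 4-fold.
Codon 3 UUG (Leu): third position 2-fold.
Codon 4 ACA (Thr): third position 4-fold.
Codon 5 GGU (Gly): third position 4-fold.
Codon 6 ACU (Thr): third position 4-fold.
Codon 7 GCU (Ala): third position 4-fold.
Codon 8 AGG (Arg): third position 2-fold.
Codon 9 CUU (Leu): third position 4-fold.
Four-fold degenerate third positions: 7.

7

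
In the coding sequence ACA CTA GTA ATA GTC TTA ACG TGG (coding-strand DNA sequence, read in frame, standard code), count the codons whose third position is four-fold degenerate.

Codon 1 ACA (Thr): third position 4-fold.
Codon 2 CTA (Leu): third position 4-fold.
Codon 3 GTA (Val): third position 4-fold.
Codon 4 ATA (Ile): third position 3-fold.
Codon 5 GTC (Val): third position 4-fold.
Codon 6 TTA (Leu): third position 2-fold.
Codon 7 ACG (Thr): third position 4-fold.
Codon 8 TGG (Trp): third position 1-fold.
Four-fold degenerate third positions: 5.

5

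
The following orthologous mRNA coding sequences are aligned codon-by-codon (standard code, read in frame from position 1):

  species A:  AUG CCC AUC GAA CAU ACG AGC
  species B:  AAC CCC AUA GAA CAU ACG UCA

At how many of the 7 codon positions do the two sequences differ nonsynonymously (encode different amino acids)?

Codon 1: AUG Met / AAC Asn — nonsynonymous.
Codon 2: CCC Pro / CCC Pro — identical.
Codon 3: AUC Ile / AUA Ile — synonymous.
Codon 4: GAA Glu / GAA Glu — identical.
Codon 5: CAU His / CAU His — identical.
Codon 6: ACG Thr / ACG Thr — identical.
Codon 7: AGC Ser / UCA Ser — synonymous.
Nonsynonymous differences: 1.

1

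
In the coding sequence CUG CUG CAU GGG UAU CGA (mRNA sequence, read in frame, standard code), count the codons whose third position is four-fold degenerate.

Codon 1 CUG (Leu): third position 4-fold.
Codon 2 CUG (Leu): third position 4-fold.
Codon 3 CAU (His): third position 2-fold.
Codon 4 GGG (Gly): third position 4-fold.
Codon 5 UAU (Tyr): third position 2-fold.
Codon 6 CGA (Arg): third position 4-fold.
Four-fold degenerate third positions: 4.

4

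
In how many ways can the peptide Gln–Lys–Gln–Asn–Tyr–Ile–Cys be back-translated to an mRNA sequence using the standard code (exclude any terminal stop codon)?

Gln: 2 codons.
Lys: 2 codons.
Gln: 2 codons.
Asn: 2 codons.
Tyr: 2 codons.
Ile: 3 codons.
Cys: 2 codons.
2 × 2 × 2 × 2 × 2 × 3 × 2 = 192.

192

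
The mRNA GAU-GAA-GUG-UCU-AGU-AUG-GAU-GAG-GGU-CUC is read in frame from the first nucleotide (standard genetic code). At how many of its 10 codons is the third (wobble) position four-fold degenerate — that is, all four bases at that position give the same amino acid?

4

Codon 1 GAU (Asp): third position 2-fold.
Codon 2 GAA (Glu): third position 2-fold.
Codon 3 GUG (Val): third position 4-fold.
Codon 4 UCU (Ser): third position 4-fold.
Codon 5 AGU (Ser): third position 2-fold.
Codon 6 AUG (Met): third position 1-fold.
Codon 7 GAU (Asp): third position 2-fold.
Codon 8 GAG (Glu): third position 2-fold.
Codon 9 GGU (Gly): third position 4-fold.
Codon 10 CUC (Leu): third position 4-fold.
Four-fold degenerate third positions: 4.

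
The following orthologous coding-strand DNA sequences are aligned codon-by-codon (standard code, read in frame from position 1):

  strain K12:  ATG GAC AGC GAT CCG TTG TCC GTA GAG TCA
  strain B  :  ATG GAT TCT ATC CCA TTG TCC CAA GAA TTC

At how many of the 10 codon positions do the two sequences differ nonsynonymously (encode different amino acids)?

3

Codon 1: ATG Met / ATG Met — identical.
Codon 2: GAC Asp / GAT Asp — synonymous.
Codon 3: AGC Ser / TCT Ser — synonymous.
Codon 4: GAT Asp / ATC Ile — nonsynonymous.
Codon 5: CCG Pro / CCA Pro — synonymous.
Codon 6: TTG Leu / TTG Leu — identical.
Codon 7: TCC Ser / TCC Ser — identical.
Codon 8: GTA Val / CAA Gln — nonsynonymous.
Codon 9: GAG Glu / GAA Glu — synonymous.
Codon 10: TCA Ser / TTC Phe — nonsynonymous.
Nonsynonymous differences: 3.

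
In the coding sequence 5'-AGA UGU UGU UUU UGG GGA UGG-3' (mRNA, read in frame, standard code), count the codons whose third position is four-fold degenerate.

Codon 1 AGA (Arg): third position 2-fold.
Codon 2 UGU (Cys): third position 2-fold.
Codon 3 UGU (Cys): third position 2-fold.
Codon 4 UUU (Phe): third position 2-fold.
Codon 5 UGG (Trp): third position 1-fold.
Codon 6 GGA (Gly): third position 4-fold.
Codon 7 UGG (Trp): third position 1-fold.
Four-fold degenerate third positions: 1.

1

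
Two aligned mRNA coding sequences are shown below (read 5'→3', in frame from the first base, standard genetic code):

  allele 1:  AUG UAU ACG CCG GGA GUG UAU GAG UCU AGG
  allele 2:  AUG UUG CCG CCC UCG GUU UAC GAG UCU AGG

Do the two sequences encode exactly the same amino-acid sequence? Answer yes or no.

Codon 1: AUG Met / AUG Met — identical.
Codon 2: UAU Tyr / UUG Leu — nonsynonymous.
Codon 3: ACG Thr / CCG Pro — nonsynonymous.
Codon 4: CCG Pro / CCC Pro — synonymous.
Codon 5: GGA Gly / UCG Ser — nonsynonymous.
Codon 6: GUG Val / GUU Val — synonymous.
Codon 7: UAU Tyr / UAC Tyr — synonymous.
Codon 8: GAG Glu / GAG Glu — identical.
Codon 9: UCU Ser / UCU Ser — identical.
Codon 10: AGG Arg / AGG Arg — identical.
Nonsynonymous differences: 3 → different protein.

no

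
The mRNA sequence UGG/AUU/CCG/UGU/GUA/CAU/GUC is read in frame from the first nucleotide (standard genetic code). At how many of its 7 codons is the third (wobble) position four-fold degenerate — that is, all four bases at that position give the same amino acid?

3

Codon 1 UGG (Trp): third position 1-fold.
Codon 2 AUU (Ile): third position 3-fold.
Codon 3 CCG (Pro): third position 4-fold.
Codon 4 UGU (Cys): third position 2-fold.
Codon 5 GUA (Val): third position 4-fold.
Codon 6 CAU (His): third position 2-fold.
Codon 7 GUC (Val): third position 4-fold.
Four-fold degenerate third positions: 3.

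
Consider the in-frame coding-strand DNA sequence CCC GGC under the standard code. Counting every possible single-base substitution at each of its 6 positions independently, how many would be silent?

6

Codon 1 (CCC, Pro): 3 synonymous substitutions.
Codon 2 (GGC, Gly): 3 synonymous substitutions.
Total: 3 + 3 = 6.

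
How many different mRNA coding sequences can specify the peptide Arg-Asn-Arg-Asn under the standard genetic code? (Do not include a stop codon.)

Arg: 6 codons.
Asn: 2 codons.
Arg: 6 codons.
Asn: 2 codons.
6 × 2 × 6 × 2 = 144.

144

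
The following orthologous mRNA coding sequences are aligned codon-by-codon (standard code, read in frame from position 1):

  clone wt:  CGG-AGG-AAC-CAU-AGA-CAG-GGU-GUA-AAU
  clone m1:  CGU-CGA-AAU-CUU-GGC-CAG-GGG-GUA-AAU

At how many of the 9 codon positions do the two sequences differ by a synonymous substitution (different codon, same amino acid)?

4

Codon 1: CGG Arg / CGU Arg — synonymous.
Codon 2: AGG Arg / CGA Arg — synonymous.
Codon 3: AAC Asn / AAU Asn — synonymous.
Codon 4: CAU His / CUU Leu — nonsynonymous.
Codon 5: AGA Arg / GGC Gly — nonsynonymous.
Codon 6: CAG Gln / CAG Gln — identical.
Codon 7: GGU Gly / GGG Gly — synonymous.
Codon 8: GUA Val / GUA Val — identical.
Codon 9: AAU Asn / AAU Asn — identical.
Synonymous differences: 4.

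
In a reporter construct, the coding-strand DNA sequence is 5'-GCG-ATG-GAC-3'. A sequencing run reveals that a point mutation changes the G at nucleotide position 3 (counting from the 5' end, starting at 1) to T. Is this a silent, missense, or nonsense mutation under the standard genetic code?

silent

Position 3 falls in codon 1: GCG → Ala.
After the substitution the codon is GCT → Ala.
Both encode Ala, so the change is synonymous.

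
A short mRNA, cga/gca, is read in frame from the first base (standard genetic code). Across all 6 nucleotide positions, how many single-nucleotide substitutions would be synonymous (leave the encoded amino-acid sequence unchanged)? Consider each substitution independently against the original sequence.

Codon 1 (CGA, Arg): 4 synonymous substitutions.
Codon 2 (GCA, Ala): 3 synonymous substitutions.
Total: 4 + 3 = 7.

7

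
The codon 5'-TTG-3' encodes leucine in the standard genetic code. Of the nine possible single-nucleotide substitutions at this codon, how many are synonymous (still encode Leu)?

Position 1: CTG → 1 synonymous.
Position 2: none → 0 synonymous.
Position 3: TTA → 1 synonymous.
Total: 1 + 0 + 1 = 2.

2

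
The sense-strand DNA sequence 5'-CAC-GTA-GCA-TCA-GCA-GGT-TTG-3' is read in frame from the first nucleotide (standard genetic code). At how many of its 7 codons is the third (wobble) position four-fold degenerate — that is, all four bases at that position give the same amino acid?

Codon 1 CAC (His): third position 2-fold.
Codon 2 GTA (Val): third position 4-fold.
Codon 3 GCA (Ala): third position 4-fold.
Codon 4 TCA (Ser): third position 4-fold.
Codon 5 GCA (Ala): third position 4-fold.
Codon 6 GGT (Gly): third position 4-fold.
Codon 7 TTG (Leu): third position 2-fold.
Four-fold degenerate third positions: 5.

5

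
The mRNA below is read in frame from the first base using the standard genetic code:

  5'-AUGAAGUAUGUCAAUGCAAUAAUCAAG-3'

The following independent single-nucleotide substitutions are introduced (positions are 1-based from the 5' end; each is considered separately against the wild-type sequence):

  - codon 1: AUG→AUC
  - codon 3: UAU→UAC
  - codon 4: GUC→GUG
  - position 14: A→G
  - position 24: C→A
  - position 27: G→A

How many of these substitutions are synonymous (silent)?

Codon 1: AUG (Met) → AUC (Ile) — missense.
Codon 3: UAU (Tyr) → UAC (Tyr) — synonymous.
Codon 4: GUC (Val) → GUG (Val) — synonymous.
Codon 5: AAU (Asn) → AGU (Ser) — missense.
Codon 8: AUC (Ile) → AUA (Ile) — synonymous.
Codon 9: AAG (Lys) → AAA (Lys) — synonymous.
Synonymous: 4 of 6.

4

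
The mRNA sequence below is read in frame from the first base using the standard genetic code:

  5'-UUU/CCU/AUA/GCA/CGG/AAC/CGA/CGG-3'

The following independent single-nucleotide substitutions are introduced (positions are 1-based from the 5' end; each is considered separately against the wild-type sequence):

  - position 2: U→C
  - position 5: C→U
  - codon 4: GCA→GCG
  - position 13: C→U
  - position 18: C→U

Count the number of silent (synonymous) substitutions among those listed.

2

Codon 1: UUU (Phe) → UCU (Ser) — missense.
Codon 2: CCU (Pro) → CUU (Leu) — missense.
Codon 4: GCA (Ala) → GCG (Ala) — synonymous.
Codon 5: CGG (Arg) → UGG (Trp) — missense.
Codon 6: AAC (Asn) → AAU (Asn) — synonymous.
Synonymous: 2 of 5.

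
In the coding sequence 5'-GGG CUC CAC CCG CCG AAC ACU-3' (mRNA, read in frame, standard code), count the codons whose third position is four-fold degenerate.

Codon 1 GGG (Gly): third position 4-fold.
Codon 2 CUC (Leu): third position 4-fold.
Codon 3 CAC (His): third position 2-fold.
Codon 4 CCG (Pro): third position 4-fold.
Codon 5 CCG (Pro): third position 4-fold.
Codon 6 AAC (Asn): third position 2-fold.
Codon 7 ACU (Thr): third position 4-fold.
Four-fold degenerate third positions: 5.

5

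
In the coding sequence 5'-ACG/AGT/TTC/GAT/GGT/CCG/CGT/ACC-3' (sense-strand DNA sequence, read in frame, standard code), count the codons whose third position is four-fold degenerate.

Codon 1 ACG (Thr): third position 4-fold.
Codon 2 AGT (Ser): third position 2-fold.
Codon 3 TTC (Phe): third position 2-fold.
Codon 4 GAT (Asp): third position 2-fold.
Codon 5 GGT (Gly): third position 4-fold.
Codon 6 CCG (Pro): third position 4-fold.
Codon 7 CGT (Arg): third position 4-fold.
Codon 8 ACC (Thr): third position 4-fold.
Four-fold degenerate third positions: 5.

5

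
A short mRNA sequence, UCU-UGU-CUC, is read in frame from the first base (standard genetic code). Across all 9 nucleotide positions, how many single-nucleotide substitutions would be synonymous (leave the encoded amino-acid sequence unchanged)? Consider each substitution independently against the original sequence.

Codon 1 (UCU, Ser): 3 synonymous substitutions.
Codon 2 (UGU, Cys): 1 synonymous substitution.
Codon 3 (CUC, Leu): 3 synonymous substitutions.
Total: 3 + 1 + 3 = 7.

7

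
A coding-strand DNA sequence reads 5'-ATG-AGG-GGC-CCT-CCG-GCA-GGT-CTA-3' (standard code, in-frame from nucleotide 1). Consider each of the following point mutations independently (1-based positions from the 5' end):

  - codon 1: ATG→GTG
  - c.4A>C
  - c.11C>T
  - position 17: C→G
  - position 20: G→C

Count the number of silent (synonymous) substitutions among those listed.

Codon 1: ATG (Met) → GTG (Val) — missense.
Codon 2: AGG (Arg) → CGG (Arg) — synonymous.
Codon 4: CCT (Pro) → CTT (Leu) — missense.
Codon 6: GCA (Ala) → GGA (Gly) — missense.
Codon 7: GGT (Gly) → GCT (Ala) — missense.
Synonymous: 1 of 5.

1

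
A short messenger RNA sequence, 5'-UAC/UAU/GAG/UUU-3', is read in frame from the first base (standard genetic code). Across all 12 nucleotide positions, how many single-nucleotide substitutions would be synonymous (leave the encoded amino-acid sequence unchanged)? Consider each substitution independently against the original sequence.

4

Codon 1 (UAC, Tyr): 1 synonymous substitution.
Codon 2 (UAU, Tyr): 1 synonymous substitution.
Codon 3 (GAG, Glu): 1 synonymous substitution.
Codon 4 (UUU, Phe): 1 synonymous substitution.
Total: 1 + 1 + 1 + 1 = 4.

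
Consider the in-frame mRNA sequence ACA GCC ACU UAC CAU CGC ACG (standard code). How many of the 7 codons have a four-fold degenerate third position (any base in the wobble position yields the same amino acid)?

5

Codon 1 ACA (Thr): third position 4-fold.
Codon 2 GCC (Ala): third position 4-fold.
Codon 3 ACU (Thr): third position 4-fold.
Codon 4 UAC (Tyr): third position 2-fold.
Codon 5 CAU (His): third position 2-fold.
Codon 6 CGC (Arg): third position 4-fold.
Codon 7 ACG (Thr): third position 4-fold.
Four-fold degenerate third positions: 5.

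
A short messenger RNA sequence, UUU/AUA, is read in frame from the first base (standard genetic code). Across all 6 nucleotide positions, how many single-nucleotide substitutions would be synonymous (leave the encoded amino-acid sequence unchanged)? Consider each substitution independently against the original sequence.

3

Codon 1 (UUU, Phe): 1 synonymous substitution.
Codon 2 (AUA, Ile): 2 synonymous substitutions.
Total: 1 + 2 = 3.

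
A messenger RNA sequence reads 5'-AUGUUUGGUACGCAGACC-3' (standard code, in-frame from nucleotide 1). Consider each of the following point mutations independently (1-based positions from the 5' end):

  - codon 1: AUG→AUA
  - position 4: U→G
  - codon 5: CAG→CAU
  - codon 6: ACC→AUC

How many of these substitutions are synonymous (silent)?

Codon 1: AUG (Met) → AUA (Ile) — missense.
Codon 2: UUU (Phe) → GUU (Val) — missense.
Codon 5: CAG (Gln) → CAU (His) — missense.
Codon 6: ACC (Thr) → AUC (Ile) — missense.
Synonymous: 0 of 4.

0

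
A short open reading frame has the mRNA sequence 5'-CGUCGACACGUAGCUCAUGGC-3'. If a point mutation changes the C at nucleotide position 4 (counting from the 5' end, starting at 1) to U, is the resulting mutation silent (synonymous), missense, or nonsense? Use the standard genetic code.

nonsense

Position 4 falls in codon 2: CGA → Arg.
After the substitution the codon is UGA → Stop.
The new codon is a stop codon, so this is a nonsense mutation.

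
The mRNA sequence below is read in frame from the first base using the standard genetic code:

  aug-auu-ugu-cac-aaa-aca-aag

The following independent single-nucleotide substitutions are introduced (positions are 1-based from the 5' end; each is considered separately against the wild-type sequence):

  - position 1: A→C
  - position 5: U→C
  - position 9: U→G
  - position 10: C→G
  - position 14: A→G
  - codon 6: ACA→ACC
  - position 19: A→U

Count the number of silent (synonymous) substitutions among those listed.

Codon 1: AUG (Met) → CUG (Leu) — missense.
Codon 2: AUU (Ile) → ACU (Thr) — missense.
Codon 3: UGU (Cys) → UGG (Trp) — missense.
Codon 4: CAC (His) → GAC (Asp) — missense.
Codon 5: AAA (Lys) → AGA (Arg) — missense.
Codon 6: ACA (Thr) → ACC (Thr) — synonymous.
Codon 7: AAG (Lys) → UAG (Stop) — nonsense.
Synonymous: 1 of 7.

1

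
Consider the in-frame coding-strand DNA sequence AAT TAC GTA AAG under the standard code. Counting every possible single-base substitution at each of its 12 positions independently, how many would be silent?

6

Codon 1 (AAT, Asn): 1 synonymous substitution.
Codon 2 (TAC, Tyr): 1 synonymous substitution.
Codon 3 (GTA, Val): 3 synonymous substitutions.
Codon 4 (AAG, Lys): 1 synonymous substitution.
Total: 1 + 1 + 3 + 1 = 6.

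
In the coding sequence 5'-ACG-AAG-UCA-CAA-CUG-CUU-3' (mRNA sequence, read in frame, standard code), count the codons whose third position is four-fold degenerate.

Codon 1 ACG (Thr): third position 4-fold.
Codon 2 AAG (Lys): third position 2-fold.
Codon 3 UCA (Ser): third position 4-fold.
Codon 4 CAA (Gln): third position 2-fold.
Codon 5 CUG (Leu): third position 4-fold.
Codon 6 CUU (Leu): third position 4-fold.
Four-fold degenerate third positions: 4.

4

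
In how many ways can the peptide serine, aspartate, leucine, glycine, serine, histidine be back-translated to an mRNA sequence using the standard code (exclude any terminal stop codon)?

3456

Ser: 6 codons.
Asp: 2 codons.
Leu: 6 codons.
Gly: 4 codons.
Ser: 6 codons.
His: 2 codons.
6 × 2 × 6 × 4 × 6 × 2 = 3456.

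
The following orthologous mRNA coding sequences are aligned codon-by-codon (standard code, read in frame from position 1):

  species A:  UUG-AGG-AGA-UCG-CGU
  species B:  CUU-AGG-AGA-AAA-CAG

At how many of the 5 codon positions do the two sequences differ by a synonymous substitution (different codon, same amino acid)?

1

Codon 1: UUG Leu / CUU Leu — synonymous.
Codon 2: AGG Arg / AGG Arg — identical.
Codon 3: AGA Arg / AGA Arg — identical.
Codon 4: UCG Ser / AAA Lys — nonsynonymous.
Codon 5: CGU Arg / CAG Gln — nonsynonymous.
Synonymous differences: 1.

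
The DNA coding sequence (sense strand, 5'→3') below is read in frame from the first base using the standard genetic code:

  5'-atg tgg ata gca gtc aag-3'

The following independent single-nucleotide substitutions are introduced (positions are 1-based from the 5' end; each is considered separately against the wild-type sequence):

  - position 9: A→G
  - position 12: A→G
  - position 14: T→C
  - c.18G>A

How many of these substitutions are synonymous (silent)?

2

Codon 3: ATA (Ile) → ATG (Met) — missense.
Codon 4: GCA (Ala) → GCG (Ala) — synonymous.
Codon 5: GTC (Val) → GCC (Ala) — missense.
Codon 6: AAG (Lys) → AAA (Lys) — synonymous.
Synonymous: 2 of 4.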